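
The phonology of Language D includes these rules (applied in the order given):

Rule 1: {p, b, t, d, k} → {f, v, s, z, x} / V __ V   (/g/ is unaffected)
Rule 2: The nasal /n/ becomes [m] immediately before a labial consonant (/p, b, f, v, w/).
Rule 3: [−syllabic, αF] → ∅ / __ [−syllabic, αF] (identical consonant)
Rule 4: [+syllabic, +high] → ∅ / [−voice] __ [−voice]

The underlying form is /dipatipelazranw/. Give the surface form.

difasfelazramw

Rule 1 (intervocalic spirantization): /p/ is a stop between vowels /i/ and /a/, so it spirantizes to the fricative [f]. /t/ is a stop between vowels /a/ and /i/, so it spirantizes to the fricative [s]. /p/ is a stop between vowels /i/ and /e/, so it spirantizes to the fricative [f]. /dipatipelazranw/ → difasifelazranw.
Rule 2 (nasal place assimilation): /n/ precedes the labial consonant /w/, so it assimilates in place to [m]. /difasifelazranw/ → difasifelazramw.
Rule 3 (degemination): no segment meets the environment; /difasifelazramw/ is unchanged.
Rule 4 (high vowel syncope): /i/ is a high vowel flanked by voiceless consonants /s/ and /f/, so it deletes. /difasifelazramw/ → difasfelazramw.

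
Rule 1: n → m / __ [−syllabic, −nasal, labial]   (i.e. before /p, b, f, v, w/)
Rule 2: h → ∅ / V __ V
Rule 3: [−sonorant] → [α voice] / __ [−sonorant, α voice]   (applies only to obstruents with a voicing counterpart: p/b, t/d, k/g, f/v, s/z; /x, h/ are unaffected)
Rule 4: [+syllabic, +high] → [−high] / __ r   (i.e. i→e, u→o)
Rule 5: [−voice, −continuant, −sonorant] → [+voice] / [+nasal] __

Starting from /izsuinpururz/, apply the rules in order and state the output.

issuimbororz

Rule 1 (nasal place assimilation): /n/ precedes the labial consonant /p/, so it assimilates in place to [m]. /izsuinpururz/ → izsuimpururz.
Rule 2 (intervocalic h-deletion): no segment meets the environment; /izsuimpururz/ is unchanged.
Rule 3 (regressive voicing assimilation): /z/ precedes the voiceless obstruent /s/, so it devoices to [s] by assimilation. /izsuimpururz/ → issuimpururz.
Rule 4 (pre-rhotic lowering): /u/ is a high vowel immediately before /r/, so it lowers to [o]. /u/ is a high vowel immediately before /r/, so it lowers to [o]. /issuimpururz/ → issuimpororz.
Rule 5 (post-nasal voicing): /p/ is a voiceless stop immediately after the nasal /m/, so it voices to [b]. /issuimpororz/ → issuimbororz.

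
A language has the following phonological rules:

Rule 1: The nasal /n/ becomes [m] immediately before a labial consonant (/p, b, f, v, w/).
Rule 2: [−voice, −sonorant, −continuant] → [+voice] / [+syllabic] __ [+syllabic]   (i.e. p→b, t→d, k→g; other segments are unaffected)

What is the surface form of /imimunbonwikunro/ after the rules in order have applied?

imimumbomwigunro

Rule 1 (nasal place assimilation): /n/ precedes the labial consonant /b/, so it assimilates in place to [m]. /n/ precedes the labial consonant /w/, so it assimilates in place to [m]. /imimunbonwikunro/ → imimumbomwikunro.
Rule 2 (intervocalic voicing): /k/ is a voiceless stop between vowels /i/ and /u/, so it voices to [g]. /imimumbomwikunro/ → imimumbomwigunro.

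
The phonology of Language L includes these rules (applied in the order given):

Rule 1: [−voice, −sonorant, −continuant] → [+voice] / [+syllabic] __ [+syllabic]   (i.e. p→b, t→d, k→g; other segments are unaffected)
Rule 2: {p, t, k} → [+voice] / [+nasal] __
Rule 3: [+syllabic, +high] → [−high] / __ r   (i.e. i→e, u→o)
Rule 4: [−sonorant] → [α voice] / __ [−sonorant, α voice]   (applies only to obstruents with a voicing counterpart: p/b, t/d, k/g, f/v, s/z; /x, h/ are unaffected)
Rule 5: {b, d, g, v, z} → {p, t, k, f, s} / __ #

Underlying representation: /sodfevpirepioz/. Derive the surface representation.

sotfefperebios

Rule 1 (intervocalic voicing): /p/ is a voiceless stop between vowels /e/ and /i/, so it voices to [b]. /sodfevpirepioz/ → sodfevpirebioz.
Rule 2 (post-nasal voicing): no segment meets the environment; /sodfevpirebioz/ is unchanged.
Rule 3 (pre-rhotic lowering): /i/ is a high vowel immediately before /r/, so it lowers to [e]. /sodfevpirebioz/ → sodfevperebioz.
Rule 4 (regressive voicing assimilation): /d/ precedes the voiceless obstruent /f/, so it devoices to [t] by assimilation. /v/ precedes the voiceless obstruent /p/, so it devoices to [f] by assimilation. /sodfevperebioz/ → sotfefperebioz.
Rule 5 (final devoicing): /z/ is a voiced obstruent in word-final position, so it devoices to [s]. /sotfefperebioz/ → sotfefperebios.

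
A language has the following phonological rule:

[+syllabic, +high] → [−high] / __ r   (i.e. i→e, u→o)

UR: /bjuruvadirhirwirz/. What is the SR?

bjoruvaderherwerz

Scanning /bjuruvadirhirwirz/: /u/ is a high vowel immediately before /r/, so it lowers to [o]; /u/ at position 5 is not in the conditioning environment; /i/ is a high vowel immediately before /r/, so it lowers to [e]; /i/ is a high vowel immediately before /r/, so it lowers to [e]; /i/ is a high vowel immediately before /r/, so it lowers to [e].
Result: [bjoruvaderherwerz].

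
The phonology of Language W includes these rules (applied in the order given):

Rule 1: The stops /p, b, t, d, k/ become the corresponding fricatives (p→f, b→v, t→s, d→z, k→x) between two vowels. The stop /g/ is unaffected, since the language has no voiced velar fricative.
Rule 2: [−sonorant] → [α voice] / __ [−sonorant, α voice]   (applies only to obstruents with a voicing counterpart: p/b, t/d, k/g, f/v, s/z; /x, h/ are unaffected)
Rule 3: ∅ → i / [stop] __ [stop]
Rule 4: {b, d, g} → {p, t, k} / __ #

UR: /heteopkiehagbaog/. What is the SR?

heseopikiehagibaok

Rule 1 (intervocalic spirantization): /t/ is a stop between vowels /e/ and /e/, so it spirantizes to the fricative [s]. /heteopkiehagbaog/ → heseopkiehagbaog.
Rule 2 (regressive voicing assimilation): no segment meets the environment; /heseopkiehagbaog/ is unchanged.
Rule 3 (stop-cluster i-epenthesis): /p/ and /k/ form a stop–stop cluster, so [i] is inserted between them. /g/ and /b/ form a stop–stop cluster, so [i] is inserted between them. /heseopkiehagbaog/ → heseopikiehagibaog.
Rule 4 (final devoicing): /g/ is a voiced stop in word-final position, so it devoices to [k]. /heseopikiehagibaog/ → heseopikiehagibaok.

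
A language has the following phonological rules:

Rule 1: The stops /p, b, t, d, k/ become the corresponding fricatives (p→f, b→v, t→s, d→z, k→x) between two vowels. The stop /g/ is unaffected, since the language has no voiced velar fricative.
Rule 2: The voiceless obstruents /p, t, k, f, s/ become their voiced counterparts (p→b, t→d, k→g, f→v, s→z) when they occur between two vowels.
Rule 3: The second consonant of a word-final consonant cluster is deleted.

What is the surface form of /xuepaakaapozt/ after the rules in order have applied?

xuevaaxaavoz

Rule 1 (intervocalic spirantization): /p/ is a stop between vowels /e/ and /a/, so it spirantizes to the fricative [f]. /k/ is a stop between vowels /a/ and /a/, so it spirantizes to the fricative [x]. /p/ is a stop between vowels /a/ and /o/, so it spirantizes to the fricative [f]. /xuepaakaapozt/ → xuefaaxaafozt.
Rule 2 (intervocalic voicing): /f/ is a voiceless obstruent between vowels /e/ and /a/, so it voices to [v]. /f/ is a voiceless obstruent between vowels /a/ and /o/, so it voices to [v]. /xuefaaxaafozt/ → xuevaaxaavozt.
Rule 3 (final cluster simplification): /t/ is the second consonant of a word-final cluster /zt/, so it deletes. /xuevaaxaavozt/ → xuevaaxaavoz.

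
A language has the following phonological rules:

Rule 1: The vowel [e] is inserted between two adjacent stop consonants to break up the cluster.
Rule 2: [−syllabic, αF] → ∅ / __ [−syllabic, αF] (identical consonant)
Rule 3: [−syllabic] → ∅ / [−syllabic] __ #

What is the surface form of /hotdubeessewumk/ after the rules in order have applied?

hotedubeesewum

Rule 1 (stop-cluster e-epenthesis): /t/ and /d/ form a stop–stop cluster, so [e] is inserted between them. /hotdubeessewumk/ → hotedubeessewumk.
Rule 2 (degemination): /ss/ is a geminate; the first /s/ deletes. /hotedubeessewumk/ → hotedubeesewumk.
Rule 3 (final cluster simplification): /k/ is the second consonant of a word-final cluster /mk/, so it deletes. /hotedubeesewumk/ → hotedubeesewum.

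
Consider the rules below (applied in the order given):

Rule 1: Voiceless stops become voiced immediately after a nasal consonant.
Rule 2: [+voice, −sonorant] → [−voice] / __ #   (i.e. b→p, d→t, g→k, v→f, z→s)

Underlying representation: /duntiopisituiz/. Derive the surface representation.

Rule 1 (post-nasal voicing): /t/ is a voiceless stop immediately after the nasal /n/, so it voices to [d]. /duntiopisituiz/ → dundiopisituiz.
Rule 2 (final devoicing): /z/ is a voiced obstruent in word-final position, so it devoices to [s]. /dundiopisituiz/ → dundiopisituis.

dundiopisituis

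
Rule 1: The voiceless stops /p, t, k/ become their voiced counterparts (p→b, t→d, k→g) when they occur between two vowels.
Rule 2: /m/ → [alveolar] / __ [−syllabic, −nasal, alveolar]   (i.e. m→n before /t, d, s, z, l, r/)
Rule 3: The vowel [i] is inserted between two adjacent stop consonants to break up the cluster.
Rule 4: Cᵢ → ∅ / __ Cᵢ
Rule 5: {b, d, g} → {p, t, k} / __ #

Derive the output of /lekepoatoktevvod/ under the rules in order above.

legeboadokitevot

Rule 1 (intervocalic voicing): /k/ is a voiceless stop between vowels /e/ and /e/, so it voices to [g]. /p/ is a voiceless stop between vowels /e/ and /o/, so it voices to [b]. /t/ is a voiceless stop between vowels /a/ and /o/, so it voices to [d]. /lekepoatoktevvod/ → legeboadoktevvod.
Rule 2 (nasal place assimilation): no segment meets the environment; /legeboadoktevvod/ is unchanged.
Rule 3 (stop-cluster i-epenthesis): /k/ and /t/ form a stop–stop cluster, so [i] is inserted between them. /legeboadoktevvod/ → legeboadokitevvod.
Rule 4 (degemination): /vv/ is a geminate; the first /v/ deletes. /legeboadokitevvod/ → legeboadokitevod.
Rule 5 (final devoicing): /d/ is a voiced stop in word-final position, so it devoices to [t]. /legeboadokitevod/ → legeboadokitevot.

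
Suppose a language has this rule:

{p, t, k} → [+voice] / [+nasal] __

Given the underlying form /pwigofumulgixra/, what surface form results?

pwigofumulgixra

No segment of /pwigofumulgixra/ meets the structural description of the rule, so the form surfaces unchanged.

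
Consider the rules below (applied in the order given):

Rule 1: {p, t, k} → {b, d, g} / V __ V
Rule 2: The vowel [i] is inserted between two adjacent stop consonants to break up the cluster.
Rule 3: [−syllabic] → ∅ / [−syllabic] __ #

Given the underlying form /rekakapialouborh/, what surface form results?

regagabialoubor

Rule 1 (intervocalic voicing): /k/ is a voiceless stop between vowels /e/ and /a/, so it voices to [g]. /k/ is a voiceless stop between vowels /a/ and /a/, so it voices to [g]. /p/ is a voiceless stop between vowels /a/ and /i/, so it voices to [b]. /rekakapialouborh/ → regagabialouborh.
Rule 2 (stop-cluster i-epenthesis): no segment meets the environment; /regagabialouborh/ is unchanged.
Rule 3 (final cluster simplification): /h/ is the second consonant of a word-final cluster /rh/, so it deletes. /regagabialouborh/ → regagabialoubor.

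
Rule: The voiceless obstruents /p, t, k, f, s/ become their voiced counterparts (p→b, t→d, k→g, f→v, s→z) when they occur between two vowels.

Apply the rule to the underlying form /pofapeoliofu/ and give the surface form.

povabeoliovu

Scanning /pofapeoliofu/: /p/ at position 1 is not in the conditioning environment; /f/ is a voiceless obstruent between vowels /o/ and /a/, so it voices to [v]; /p/ is a voiceless obstruent between vowels /a/ and /e/, so it voices to [b]; /f/ is a voiceless obstruent between vowels /o/ and /u/, so it voices to [v].
Result: [povabeoliovu].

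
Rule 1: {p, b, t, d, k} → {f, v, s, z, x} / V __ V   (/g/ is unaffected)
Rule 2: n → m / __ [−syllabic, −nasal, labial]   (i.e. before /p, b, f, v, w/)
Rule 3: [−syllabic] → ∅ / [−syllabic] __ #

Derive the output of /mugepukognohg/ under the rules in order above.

Rule 1 (intervocalic spirantization): /p/ is a stop between vowels /e/ and /u/, so it spirantizes to the fricative [f]. /k/ is a stop between vowels /u/ and /o/, so it spirantizes to the fricative [x]. /mugepukognohg/ → mugefuxognohg.
Rule 2 (nasal place assimilation): no segment meets the environment; /mugefuxognohg/ is unchanged.
Rule 3 (final cluster simplification): /g/ is the second consonant of a word-final cluster /hg/, so it deletes. /mugefuxognohg/ → mugefuxognoh.

mugefuxognoh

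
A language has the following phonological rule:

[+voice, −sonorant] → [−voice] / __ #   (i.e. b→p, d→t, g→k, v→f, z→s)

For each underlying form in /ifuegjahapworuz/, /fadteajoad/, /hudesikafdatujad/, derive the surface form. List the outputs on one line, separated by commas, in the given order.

ifuegjahapworus, fadteajoat, hudesikafdatujat

/ifuegjahapworuz/: /z/ is a voiced obstruent in word-final position, so it devoices to [s]. → [ifuegjahapworus].
/fadteajoad/: /d/ is a voiced obstruent in word-final position, so it devoices to [t]. → [fadteajoat].
/hudesikafdatujad/: /d/ is a voiced obstruent in word-final position, so it devoices to [t]. → [hudesikafdatujat].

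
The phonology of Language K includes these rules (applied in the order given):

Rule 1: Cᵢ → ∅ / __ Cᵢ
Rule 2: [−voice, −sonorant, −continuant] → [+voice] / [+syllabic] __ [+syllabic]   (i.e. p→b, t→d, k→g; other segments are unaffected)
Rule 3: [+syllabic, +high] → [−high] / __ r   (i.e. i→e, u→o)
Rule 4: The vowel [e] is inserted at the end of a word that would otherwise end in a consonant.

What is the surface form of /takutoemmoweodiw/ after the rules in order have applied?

tagudoemoweodiwe

Rule 1 (degemination): /mm/ is a geminate; the first /m/ deletes. /takutoemmoweodiw/ → takutoemoweodiw.
Rule 2 (intervocalic voicing): /k/ is a voiceless stop between vowels /a/ and /u/, so it voices to [g]. /t/ is a voiceless stop between vowels /u/ and /o/, so it voices to [d]. /takutoemoweodiw/ → tagudoemoweodiw.
Rule 3 (pre-rhotic lowering): no segment meets the environment; /tagudoemoweodiw/ is unchanged.
Rule 4 (final e-epenthesis): the form ends in the consonant /w/, so [e] is inserted word-finally. /tagudoemoweodiw/ → tagudoemoweodiwe.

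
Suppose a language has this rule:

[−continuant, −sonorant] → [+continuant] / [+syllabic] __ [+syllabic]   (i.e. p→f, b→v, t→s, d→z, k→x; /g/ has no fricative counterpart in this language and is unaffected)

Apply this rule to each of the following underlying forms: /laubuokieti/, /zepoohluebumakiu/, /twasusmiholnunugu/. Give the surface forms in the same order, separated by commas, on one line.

/laubuokieti/: /b/ is a stop between vowels /u/ and /u/, so it spirantizes to the fricative [v]. /k/ is a stop between vowels /o/ and /i/, so it spirantizes to the fricative [x]. /t/ is a stop between vowels /e/ and /i/, so it spirantizes to the fricative [s]. → [lauvuoxiesi].
/zepoohluebumakiu/: /p/ is a stop between vowels /e/ and /o/, so it spirantizes to the fricative [f]. /b/ is a stop between vowels /e/ and /u/, so it spirantizes to the fricative [v]. /k/ is a stop between vowels /a/ and /i/, so it spirantizes to the fricative [x]. → [zefoohluevumaxiu].
/twasusmiholnunugu/: the rule's environment is not met; surfaces unchanged as [twasusmiholnunugu].

lauvuoxiesi, zefoohluevumaxiu, twasusmiholnunugu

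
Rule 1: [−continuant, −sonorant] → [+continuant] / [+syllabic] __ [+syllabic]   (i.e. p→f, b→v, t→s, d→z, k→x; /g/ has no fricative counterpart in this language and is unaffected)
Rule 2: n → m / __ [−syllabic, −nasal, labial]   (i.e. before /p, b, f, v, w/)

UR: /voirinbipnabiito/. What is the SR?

Rule 1 (intervocalic spirantization): /b/ is a stop between vowels /a/ and /i/, so it spirantizes to the fricative [v]. /t/ is a stop between vowels /i/ and /o/, so it spirantizes to the fricative [s]. /voirinbipnabiito/ → voirinbipnaviiso.
Rule 2 (nasal place assimilation): /n/ precedes the labial consonant /b/, so it assimilates in place to [m]. /voirinbipnaviiso/ → voirimbipnaviiso.

voirimbipnaviiso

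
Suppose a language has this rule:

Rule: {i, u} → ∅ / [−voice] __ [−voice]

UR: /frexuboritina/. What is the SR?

No segment of /frexuboritina/ meets the structural description of the rule, so the form surfaces unchanged.

frexuboritina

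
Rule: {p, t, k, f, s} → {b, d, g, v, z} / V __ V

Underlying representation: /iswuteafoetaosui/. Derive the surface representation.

Scanning /iswuteafoetaosui/: /s/ at position 2 is not in the conditioning environment; /t/ is a voiceless obstruent between vowels /u/ and /e/, so it voices to [d]; /f/ is a voiceless obstruent between vowels /a/ and /o/, so it voices to [v]; /t/ is a voiceless obstruent between vowels /e/ and /a/, so it voices to [d]; /s/ is a voiceless obstruent between vowels /o/ and /u/, so it voices to [z].
Result: [iswudeavoedaozui].

iswudeavoedaozui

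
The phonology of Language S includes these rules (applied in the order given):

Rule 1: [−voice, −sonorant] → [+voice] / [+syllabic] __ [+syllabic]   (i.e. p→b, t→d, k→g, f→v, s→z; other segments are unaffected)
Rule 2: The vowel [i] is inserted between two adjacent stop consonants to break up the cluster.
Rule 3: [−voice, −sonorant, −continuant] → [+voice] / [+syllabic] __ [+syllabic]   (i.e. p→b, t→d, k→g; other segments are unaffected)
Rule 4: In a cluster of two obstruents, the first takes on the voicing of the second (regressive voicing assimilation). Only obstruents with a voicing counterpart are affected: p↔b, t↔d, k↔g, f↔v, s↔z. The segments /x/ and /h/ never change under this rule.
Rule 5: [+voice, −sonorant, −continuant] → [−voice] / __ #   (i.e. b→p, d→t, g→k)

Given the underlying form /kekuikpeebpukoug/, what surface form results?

keguigibeebibugouk

Rule 1 (intervocalic voicing): /k/ is a voiceless obstruent between vowels /e/ and /u/, so it voices to [g]. /k/ is a voiceless obstruent between vowels /u/ and /o/, so it voices to [g]. /kekuikpeebpukoug/ → keguikpeebpugoug.
Rule 2 (stop-cluster i-epenthesis): /k/ and /p/ form a stop–stop cluster, so [i] is inserted between them. /b/ and /p/ form a stop–stop cluster, so [i] is inserted between them. /keguikpeebpugoug/ → keguikipeebipugoug.
Rule 3 (intervocalic voicing): /k/ is a voiceless stop between vowels /i/ and /i/, so it voices to [g]. /p/ is a voiceless stop between vowels /i/ and /e/, so it voices to [b]. /p/ is a voiceless stop between vowels /i/ and /u/, so it voices to [b]. /keguikipeebipugoug/ → keguigibeebibugoug.
Rule 4 (regressive voicing assimilation): no segment meets the environment; /keguigibeebibugoug/ is unchanged.
Rule 5 (final devoicing): /g/ is a voiced stop in word-final position, so it devoices to [k]. /keguigibeebibugoug/ → keguigibeebibugouk.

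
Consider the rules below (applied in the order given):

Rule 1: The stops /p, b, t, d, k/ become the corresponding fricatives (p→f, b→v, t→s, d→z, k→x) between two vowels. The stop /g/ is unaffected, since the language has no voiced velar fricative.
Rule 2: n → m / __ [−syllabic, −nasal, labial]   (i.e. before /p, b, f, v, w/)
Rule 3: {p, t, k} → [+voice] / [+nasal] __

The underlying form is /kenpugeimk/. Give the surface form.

kembugeimg

Rule 1 (intervocalic spirantization): no segment meets the environment; /kenpugeimk/ is unchanged.
Rule 2 (nasal place assimilation): /n/ precedes the labial consonant /p/, so it assimilates in place to [m]. /kenpugeimk/ → kempugeimk.
Rule 3 (post-nasal voicing): /p/ is a voiceless stop immediately after the nasal /m/, so it voices to [b]. /k/ is a voiceless stop immediately after the nasal /m/, so it voices to [g]. /kempugeimk/ → kembugeimg.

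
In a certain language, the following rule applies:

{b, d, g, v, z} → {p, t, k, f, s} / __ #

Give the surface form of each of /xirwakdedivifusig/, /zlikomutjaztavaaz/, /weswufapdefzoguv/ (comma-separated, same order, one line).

xirwakdedivifusik, zlikomutjaztavaas, weswufapdefzoguf

/xirwakdedivifusig/: /g/ is a voiced obstruent in word-final position, so it devoices to [k]. → [xirwakdedivifusik].
/zlikomutjaztavaaz/: /z/ is a voiced obstruent in word-final position, so it devoices to [s]. → [zlikomutjaztavaas].
/weswufapdefzoguv/: /v/ is a voiced obstruent in word-final position, so it devoices to [f]. → [weswufapdefzoguf].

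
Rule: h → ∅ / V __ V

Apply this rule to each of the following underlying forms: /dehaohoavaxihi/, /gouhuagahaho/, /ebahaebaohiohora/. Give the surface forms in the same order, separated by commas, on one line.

/dehaohoavaxihi/: /h/ occurs between vowels /e/ and /a/, so it deletes. /h/ occurs between vowels /o/ and /o/, so it deletes. /h/ occurs between vowels /i/ and /i/, so it deletes. → [deaooavaxii].
/gouhuagahaho/: /h/ occurs between vowels /u/ and /u/, so it deletes. /h/ occurs between vowels /a/ and /a/, so it deletes. /h/ occurs between vowels /a/ and /o/, so it deletes. → [gouuagaao].
/ebahaebaohiohora/: /h/ occurs between vowels /a/ and /a/, so it deletes. /h/ occurs between vowels /o/ and /i/, so it deletes. /h/ occurs between vowels /o/ and /o/, so it deletes. → [ebaaebaoioora].

deaooavaxii, gouuagaao, ebaaebaoioora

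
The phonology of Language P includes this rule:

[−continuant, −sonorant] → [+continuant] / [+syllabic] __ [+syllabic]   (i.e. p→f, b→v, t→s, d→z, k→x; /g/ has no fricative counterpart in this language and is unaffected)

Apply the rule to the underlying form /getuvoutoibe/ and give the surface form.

/t/ is a stop between vowels /e/ and /u/, so it spirantizes to the fricative [s].
/t/ is a stop between vowels /u/ and /o/, so it spirantizes to the fricative [s].
/b/ is a stop between vowels /i/ and /e/, so it spirantizes to the fricative [v].
Surface form: [gesuvousoive].

gesuvousoive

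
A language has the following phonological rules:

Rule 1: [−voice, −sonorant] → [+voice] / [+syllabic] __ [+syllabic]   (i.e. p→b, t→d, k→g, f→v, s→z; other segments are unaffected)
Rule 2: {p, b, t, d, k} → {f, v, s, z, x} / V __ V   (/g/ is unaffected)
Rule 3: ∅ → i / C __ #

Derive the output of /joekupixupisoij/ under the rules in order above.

joeguvixuvizoiji

Rule 1 (intervocalic voicing): /k/ is a voiceless obstruent between vowels /e/ and /u/, so it voices to [g]. /p/ is a voiceless obstruent between vowels /u/ and /i/, so it voices to [b]. /p/ is a voiceless obstruent between vowels /u/ and /i/, so it voices to [b]. /s/ is a voiceless obstruent between vowels /i/ and /o/, so it voices to [z]. /joekupixupisoij/ → joegubixubizoij.
Rule 2 (intervocalic spirantization): /b/ is a stop between vowels /u/ and /i/, so it spirantizes to the fricative [v]. /b/ is a stop between vowels /u/ and /i/, so it spirantizes to the fricative [v]. /joegubixubizoij/ → joeguvixuvizoij.
Rule 3 (final i-epenthesis): the form ends in the consonant /j/, so [i] is inserted word-finally. /joeguvixuvizoij/ → joeguvixuvizoiji.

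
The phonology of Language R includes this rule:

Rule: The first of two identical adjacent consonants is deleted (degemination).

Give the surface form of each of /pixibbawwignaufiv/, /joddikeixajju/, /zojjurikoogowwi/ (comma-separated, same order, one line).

pixibawignaufiv, jodikeixaju, zojurikoogowi

/pixibbawwignaufiv/: /bb/ is a geminate; the first /b/ deletes. /ww/ is a geminate; the first /w/ deletes. → [pixibawignaufiv].
/joddikeixajju/: /dd/ is a geminate; the first /d/ deletes. /jj/ is a geminate; the first /j/ deletes. → [jodikeixaju].
/zojjurikoogowwi/: /jj/ is a geminate; the first /j/ deletes. /ww/ is a geminate; the first /w/ deletes. → [zojurikoogowi].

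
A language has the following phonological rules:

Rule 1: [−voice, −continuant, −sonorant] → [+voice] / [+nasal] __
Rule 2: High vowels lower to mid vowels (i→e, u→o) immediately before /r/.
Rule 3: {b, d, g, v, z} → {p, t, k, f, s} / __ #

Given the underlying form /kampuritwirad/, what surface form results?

Rule 1 (post-nasal voicing): /p/ is a voiceless stop immediately after the nasal /m/, so it voices to [b]. /kampuritwirad/ → kamburitwirad.
Rule 2 (pre-rhotic lowering): /u/ is a high vowel immediately before /r/, so it lowers to [o]. /i/ is a high vowel immediately before /r/, so it lowers to [e]. /kamburitwirad/ → kamboritwerad.
Rule 3 (final devoicing): /d/ is a voiced obstruent in word-final position, so it devoices to [t]. /kamboritwerad/ → kamboritwerat.

kamboritwerat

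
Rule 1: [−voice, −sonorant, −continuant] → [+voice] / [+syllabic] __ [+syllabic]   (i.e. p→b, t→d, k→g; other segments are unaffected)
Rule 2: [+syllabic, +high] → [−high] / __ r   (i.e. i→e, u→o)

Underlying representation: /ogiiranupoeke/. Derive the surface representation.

ogieranuboege

Rule 1 (intervocalic voicing): /p/ is a voiceless stop between vowels /u/ and /o/, so it voices to [b]. /k/ is a voiceless stop between vowels /e/ and /e/, so it voices to [g]. /ogiiranupoeke/ → ogiiranuboege.
Rule 2 (pre-rhotic lowering): /i/ is a high vowel immediately before /r/, so it lowers to [e]. /ogiiranuboege/ → ogieranuboege.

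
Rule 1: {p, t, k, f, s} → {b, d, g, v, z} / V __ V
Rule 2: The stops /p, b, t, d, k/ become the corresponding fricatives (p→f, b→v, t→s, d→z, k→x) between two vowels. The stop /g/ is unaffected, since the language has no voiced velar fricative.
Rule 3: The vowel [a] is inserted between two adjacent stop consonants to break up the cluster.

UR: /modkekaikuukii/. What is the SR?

Rule 1 (intervocalic voicing): /k/ is a voiceless obstruent between vowels /e/ and /a/, so it voices to [g]. /k/ is a voiceless obstruent between vowels /i/ and /u/, so it voices to [g]. /k/ is a voiceless obstruent between vowels /u/ and /i/, so it voices to [g]. /modkekaikuukii/ → modkegaiguugii.
Rule 2 (intervocalic spirantization): no segment meets the environment; /modkegaiguugii/ is unchanged.
Rule 3 (stop-cluster a-epenthesis): /d/ and /k/ form a stop–stop cluster, so [a] is inserted between them. /modkegaiguugii/ → modakegaiguugii.

modakegaiguugii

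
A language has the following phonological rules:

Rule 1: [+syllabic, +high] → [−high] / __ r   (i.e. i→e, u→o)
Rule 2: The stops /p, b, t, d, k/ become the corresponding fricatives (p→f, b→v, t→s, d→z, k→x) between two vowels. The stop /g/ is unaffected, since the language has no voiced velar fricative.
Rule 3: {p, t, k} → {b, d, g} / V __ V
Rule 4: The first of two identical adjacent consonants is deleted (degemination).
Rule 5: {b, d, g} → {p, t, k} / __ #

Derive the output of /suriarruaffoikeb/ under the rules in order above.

Rule 1 (pre-rhotic lowering): /u/ is a high vowel immediately before /r/, so it lowers to [o]. /suriarruaffoikeb/ → soriarruaffoikeb.
Rule 2 (intervocalic spirantization): /k/ is a stop between vowels /i/ and /e/, so it spirantizes to the fricative [x]. /soriarruaffoikeb/ → soriarruaffoixeb.
Rule 3 (intervocalic voicing): no segment meets the environment; /soriarruaffoixeb/ is unchanged.
Rule 4 (degemination): /rr/ is a geminate; the first /r/ deletes. /ff/ is a geminate; the first /f/ deletes. /soriarruaffoixeb/ → soriaruafoixeb.
Rule 5 (final devoicing): /b/ is a voiced stop in word-final position, so it devoices to [p]. /soriaruafoixeb/ → soriaruafoixep.

soriaruafoixep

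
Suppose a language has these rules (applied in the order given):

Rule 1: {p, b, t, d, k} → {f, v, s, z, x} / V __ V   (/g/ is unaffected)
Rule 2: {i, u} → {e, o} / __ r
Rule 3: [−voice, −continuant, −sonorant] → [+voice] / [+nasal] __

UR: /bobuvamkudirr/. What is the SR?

bovuvamguzerr

Rule 1 (intervocalic spirantization): /b/ is a stop between vowels /o/ and /u/, so it spirantizes to the fricative [v]. /d/ is a stop between vowels /u/ and /i/, so it spirantizes to the fricative [z]. /bobuvamkudirr/ → bovuvamkuzirr.
Rule 2 (pre-rhotic lowering): /i/ is a high vowel immediately before /r/, so it lowers to [e]. /bovuvamkuzirr/ → bovuvamkuzerr.
Rule 3 (post-nasal voicing): /k/ is a voiceless stop immediately after the nasal /m/, so it voices to [g]. /bovuvamkuzerr/ → bovuvamguzerr.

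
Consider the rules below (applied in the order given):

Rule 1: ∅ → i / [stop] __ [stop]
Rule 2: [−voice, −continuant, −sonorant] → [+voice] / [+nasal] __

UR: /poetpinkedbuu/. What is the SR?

poetipingedibuu

Rule 1 (stop-cluster i-epenthesis): /t/ and /p/ form a stop–stop cluster, so [i] is inserted between them. /d/ and /b/ form a stop–stop cluster, so [i] is inserted between them. /poetpinkedbuu/ → poetipinkedibuu.
Rule 2 (post-nasal voicing): /k/ is a voiceless stop immediately after the nasal /n/, so it voices to [g]. /poetipinkedibuu/ → poetipingedibuu.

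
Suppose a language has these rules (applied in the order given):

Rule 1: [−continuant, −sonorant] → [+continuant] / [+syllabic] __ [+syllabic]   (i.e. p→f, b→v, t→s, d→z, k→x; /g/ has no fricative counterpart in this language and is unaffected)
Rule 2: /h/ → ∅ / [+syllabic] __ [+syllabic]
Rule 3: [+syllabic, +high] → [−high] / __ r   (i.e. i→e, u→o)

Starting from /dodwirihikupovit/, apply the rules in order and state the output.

Rule 1 (intervocalic spirantization): /k/ is a stop between vowels /i/ and /u/, so it spirantizes to the fricative [x]. /p/ is a stop between vowels /u/ and /o/, so it spirantizes to the fricative [f]. /dodwirihikupovit/ → dodwirihixufovit.
Rule 2 (intervocalic h-deletion): /h/ occurs between vowels /i/ and /i/, so it deletes. /dodwirihixufovit/ → dodwiriixufovit.
Rule 3 (pre-rhotic lowering): /i/ is a high vowel immediately before /r/, so it lowers to [e]. /dodwiriixufovit/ → dodweriixufovit.

dodweriixufovit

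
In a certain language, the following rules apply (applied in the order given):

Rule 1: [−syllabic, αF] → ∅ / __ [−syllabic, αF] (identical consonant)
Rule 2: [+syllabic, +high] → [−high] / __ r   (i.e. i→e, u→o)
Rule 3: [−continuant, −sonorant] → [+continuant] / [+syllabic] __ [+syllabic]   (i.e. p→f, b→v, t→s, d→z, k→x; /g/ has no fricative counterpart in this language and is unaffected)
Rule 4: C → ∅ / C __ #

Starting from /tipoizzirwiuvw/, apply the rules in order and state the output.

tifoizerwiuv

Rule 1 (degemination): /zz/ is a geminate; the first /z/ deletes. /tipoizzirwiuvw/ → tipoizirwiuvw.
Rule 2 (pre-rhotic lowering): /i/ is a high vowel immediately before /r/, so it lowers to [e]. /tipoizirwiuvw/ → tipoizerwiuvw.
Rule 3 (intervocalic spirantization): /p/ is a stop between vowels /i/ and /o/, so it spirantizes to the fricative [f]. /tipoizerwiuvw/ → tifoizerwiuvw.
Rule 4 (final cluster simplification): /w/ is the second consonant of a word-final cluster /vw/, so it deletes. /tifoizerwiuvw/ → tifoizerwiuv.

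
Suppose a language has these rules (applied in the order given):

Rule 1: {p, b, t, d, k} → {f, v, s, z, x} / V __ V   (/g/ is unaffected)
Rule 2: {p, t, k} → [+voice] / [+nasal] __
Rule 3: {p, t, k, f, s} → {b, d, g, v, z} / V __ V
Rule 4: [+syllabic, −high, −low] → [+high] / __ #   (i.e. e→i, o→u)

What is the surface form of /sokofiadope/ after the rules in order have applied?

Rule 1 (intervocalic spirantization): /k/ is a stop between vowels /o/ and /o/, so it spirantizes to the fricative [x]. /d/ is a stop between vowels /a/ and /o/, so it spirantizes to the fricative [z]. /p/ is a stop between vowels /o/ and /e/, so it spirantizes to the fricative [f]. /sokofiadope/ → soxofiazofe.
Rule 2 (post-nasal voicing): no segment meets the environment; /soxofiazofe/ is unchanged.
Rule 3 (intervocalic voicing): /f/ is a voiceless obstruent between vowels /o/ and /i/, so it voices to [v]. /f/ is a voiceless obstruent between vowels /o/ and /e/, so it voices to [v]. /soxofiazofe/ → soxoviazove.
Rule 4 (final vowel raising): /e/ is a mid vowel in word-final position, so it raises to [i]. /soxoviazove/ → soxoviazovi.

soxoviazovi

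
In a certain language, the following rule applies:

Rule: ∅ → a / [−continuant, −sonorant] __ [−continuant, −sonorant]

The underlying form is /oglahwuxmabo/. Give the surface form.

No segment of /oglahwuxmabo/ meets the structural description of the rule, so the form surfaces unchanged.

oglahwuxmabo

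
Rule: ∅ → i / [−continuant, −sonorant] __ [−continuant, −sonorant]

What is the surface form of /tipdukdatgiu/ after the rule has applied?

/p/ and /d/ form a stop–stop cluster, so [i] is inserted between them.
/k/ and /d/ form a stop–stop cluster, so [i] is inserted between them.
/t/ and /g/ form a stop–stop cluster, so [i] is inserted between them.
Surface form: [tipidukidatigiu].

tipidukidatigiu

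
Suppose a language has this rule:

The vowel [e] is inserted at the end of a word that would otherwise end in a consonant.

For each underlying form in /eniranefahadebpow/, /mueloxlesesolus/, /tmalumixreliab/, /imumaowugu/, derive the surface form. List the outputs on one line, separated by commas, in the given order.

eniranefahadebpowe, mueloxlesesoluse, tmalumixreliabe, imumaowugu

/eniranefahadebpow/: the form ends in the consonant /w/, so [e] is inserted word-finally. → [eniranefahadebpowe].
/mueloxlesesolus/: the form ends in the consonant /s/, so [e] is inserted word-finally. → [mueloxlesesoluse].
/tmalumixreliab/: the form ends in the consonant /b/, so [e] is inserted word-finally. → [tmalumixreliabe].
/imumaowugu/: the rule's environment is not met; surfaces unchanged as [imumaowugu].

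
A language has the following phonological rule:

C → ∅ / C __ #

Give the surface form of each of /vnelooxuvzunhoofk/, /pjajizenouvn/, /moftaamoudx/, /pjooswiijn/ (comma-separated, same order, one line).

vnelooxuvzunhoof, pjajizenouv, moftaamoud, pjooswiij

/vnelooxuvzunhoofk/: /k/ is the second consonant of a word-final cluster /fk/, so it deletes. → [vnelooxuvzunhoof].
/pjajizenouvn/: /n/ is the second consonant of a word-final cluster /vn/, so it deletes. → [pjajizenouv].
/moftaamoudx/: /x/ is the second consonant of a word-final cluster /dx/, so it deletes. → [moftaamoud].
/pjooswiijn/: /n/ is the second consonant of a word-final cluster /jn/, so it deletes. → [pjooswiij].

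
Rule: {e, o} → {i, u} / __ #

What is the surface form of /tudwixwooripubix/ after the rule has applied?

No segment of /tudwixwooripubix/ meets the structural description of the rule, so the form surfaces unchanged.

tudwixwooripubix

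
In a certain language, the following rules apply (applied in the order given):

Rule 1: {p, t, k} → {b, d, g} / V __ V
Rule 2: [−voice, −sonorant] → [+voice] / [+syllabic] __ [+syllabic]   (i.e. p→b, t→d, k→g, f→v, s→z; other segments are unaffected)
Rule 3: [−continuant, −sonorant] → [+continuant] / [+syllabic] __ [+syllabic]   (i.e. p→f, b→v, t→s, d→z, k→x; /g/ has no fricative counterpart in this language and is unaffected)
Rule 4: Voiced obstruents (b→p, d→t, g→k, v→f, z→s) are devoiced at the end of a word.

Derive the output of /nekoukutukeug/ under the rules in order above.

negouguzugeuk

Rule 1 (intervocalic voicing): /k/ is a voiceless stop between vowels /e/ and /o/, so it voices to [g]. /k/ is a voiceless stop between vowels /u/ and /u/, so it voices to [g]. /t/ is a voiceless stop between vowels /u/ and /u/, so it voices to [d]. /k/ is a voiceless stop between vowels /u/ and /e/, so it voices to [g]. /nekoukutukeug/ → negougudugeug.
Rule 2 (intervocalic voicing): no segment meets the environment; /negougudugeug/ is unchanged.
Rule 3 (intervocalic spirantization): /d/ is a stop between vowels /u/ and /u/, so it spirantizes to the fricative [z]. /negougudugeug/ → negouguzugeug.
Rule 4 (final devoicing): /g/ is a voiced obstruent in word-final position, so it devoices to [k]. /negouguzugeug/ → negouguzugeuk.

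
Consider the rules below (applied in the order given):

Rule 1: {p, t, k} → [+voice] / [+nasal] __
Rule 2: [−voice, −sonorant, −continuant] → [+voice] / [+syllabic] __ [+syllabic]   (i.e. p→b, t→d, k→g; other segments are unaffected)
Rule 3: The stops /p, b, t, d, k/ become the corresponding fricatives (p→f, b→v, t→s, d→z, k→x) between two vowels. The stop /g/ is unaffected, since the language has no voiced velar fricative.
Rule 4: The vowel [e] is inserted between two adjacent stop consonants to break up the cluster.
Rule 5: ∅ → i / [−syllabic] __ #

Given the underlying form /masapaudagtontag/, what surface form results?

masavauzagetondagi

Rule 1 (post-nasal voicing): /t/ is a voiceless stop immediately after the nasal /n/, so it voices to [d]. /masapaudagtontag/ → masapaudagtondag.
Rule 2 (intervocalic voicing): /p/ is a voiceless stop between vowels /a/ and /a/, so it voices to [b]. /masapaudagtondag/ → masabaudagtondag.
Rule 3 (intervocalic spirantization): /b/ is a stop between vowels /a/ and /a/, so it spirantizes to the fricative [v]. /d/ is a stop between vowels /u/ and /a/, so it spirantizes to the fricative [z]. /masabaudagtondag/ → masavauzagtondag.
Rule 4 (stop-cluster e-epenthesis): /g/ and /t/ form a stop–stop cluster, so [e] is inserted between them. /masavauzagtondag/ → masavauzagetondag.
Rule 5 (final i-epenthesis): the form ends in the consonant /g/, so [i] is inserted word-finally. /masavauzagetondag/ → masavauzagetondagi.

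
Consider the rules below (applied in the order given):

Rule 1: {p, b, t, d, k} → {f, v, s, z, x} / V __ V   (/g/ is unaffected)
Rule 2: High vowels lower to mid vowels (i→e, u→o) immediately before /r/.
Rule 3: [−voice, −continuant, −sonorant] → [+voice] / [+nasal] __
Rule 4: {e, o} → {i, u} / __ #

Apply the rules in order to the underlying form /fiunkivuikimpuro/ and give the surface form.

fiungivuiximboru

Rule 1 (intervocalic spirantization): /k/ is a stop between vowels /i/ and /i/, so it spirantizes to the fricative [x]. /fiunkivuikimpuro/ → fiunkivuiximpuro.
Rule 2 (pre-rhotic lowering): /u/ is a high vowel immediately before /r/, so it lowers to [o]. /fiunkivuiximpuro/ → fiunkivuiximporo.
Rule 3 (post-nasal voicing): /k/ is a voiceless stop immediately after the nasal /n/, so it voices to [g]. /p/ is a voiceless stop immediately after the nasal /m/, so it voices to [b]. /fiunkivuiximporo/ → fiungivuiximboro.
Rule 4 (final vowel raising): /o/ is a mid vowel in word-final position, so it raises to [u]. /fiungivuiximboro/ → fiungivuiximboru.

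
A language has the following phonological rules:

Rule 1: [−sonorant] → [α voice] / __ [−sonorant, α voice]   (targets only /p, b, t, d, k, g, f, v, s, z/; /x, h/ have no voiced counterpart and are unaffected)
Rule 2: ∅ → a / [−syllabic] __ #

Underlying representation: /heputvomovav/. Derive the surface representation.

Rule 1 (regressive voicing assimilation): /t/ precedes the voiced obstruent /v/, so it voices to [d] by assimilation. /heputvomovav/ → hepudvomovav.
Rule 2 (final a-epenthesis): the form ends in the consonant /v/, so [a] is inserted word-finally. /hepudvomovav/ → hepudvomovava.

hepudvomovava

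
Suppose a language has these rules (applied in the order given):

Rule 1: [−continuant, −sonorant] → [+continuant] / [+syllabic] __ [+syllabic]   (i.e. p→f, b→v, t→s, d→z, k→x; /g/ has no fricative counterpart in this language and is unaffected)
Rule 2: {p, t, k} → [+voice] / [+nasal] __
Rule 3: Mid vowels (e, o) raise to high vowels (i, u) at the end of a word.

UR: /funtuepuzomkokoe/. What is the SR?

funduefuzomgoxoi

Rule 1 (intervocalic spirantization): /p/ is a stop between vowels /e/ and /u/, so it spirantizes to the fricative [f]. /k/ is a stop between vowels /o/ and /o/, so it spirantizes to the fricative [x]. /funtuepuzomkokoe/ → funtuefuzomkoxoe.
Rule 2 (post-nasal voicing): /t/ is a voiceless stop immediately after the nasal /n/, so it voices to [d]. /k/ is a voiceless stop immediately after the nasal /m/, so it voices to [g]. /funtuefuzomkoxoe/ → funduefuzomgoxoe.
Rule 3 (final vowel raising): /e/ is a mid vowel in word-final position, so it raises to [i]. /funduefuzomgoxoe/ → funduefuzomgoxoi.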